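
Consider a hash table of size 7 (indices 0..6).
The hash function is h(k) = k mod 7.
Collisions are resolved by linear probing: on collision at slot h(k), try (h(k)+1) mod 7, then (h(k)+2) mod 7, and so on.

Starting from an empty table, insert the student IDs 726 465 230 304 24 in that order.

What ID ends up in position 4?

726: h=5 → slot 5
465: h=3 → slot 3
230: h=6 → slot 6
304: h=3, probe 3,4 → slot 4
24: h=3, probe 3,4,5,6,0 → slot 0
Table: [24, _, _, 465, 304, 726, 230]

304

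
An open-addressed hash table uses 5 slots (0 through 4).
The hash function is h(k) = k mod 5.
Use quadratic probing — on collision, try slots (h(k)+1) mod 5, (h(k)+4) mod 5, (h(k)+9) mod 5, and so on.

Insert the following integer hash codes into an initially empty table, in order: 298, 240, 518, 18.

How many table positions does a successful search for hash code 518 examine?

298: h=3 -> slot 3
240: h=0 -> slot 0
518: h=3, probe 3,4 -> slot 4
18: h=3, probe 3,4,2 -> slot 2
Table: [240, ., 18, 298, 518]
Lookup 518: h=3, probe 3,4 → found at 4.

2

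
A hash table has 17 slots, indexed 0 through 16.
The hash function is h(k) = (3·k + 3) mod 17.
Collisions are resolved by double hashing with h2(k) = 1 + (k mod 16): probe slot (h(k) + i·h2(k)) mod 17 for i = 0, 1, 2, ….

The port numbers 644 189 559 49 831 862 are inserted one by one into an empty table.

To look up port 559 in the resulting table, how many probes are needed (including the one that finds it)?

2

644 hashes to 14; slot 14 is free => place at 14.
189 hashes to 9; slot 9 is free => place at 9.
559 hashes to 14, h2=16; 14 taken => place at 13.
49 hashes to 14, h2=2; 14 taken => place at 16.
831 hashes to 14, h2=16; 14,13 taken => place at 12.
862 hashes to 5; slot 5 is free => place at 5.
Table: [∅, ∅, ∅, ∅, ∅, 862, ∅, ∅, ∅, 189, ∅, ∅, 831, 559, 644, ∅, 49]
Lookup 559: h=14, h2=16, probe 14,13 → found at 13.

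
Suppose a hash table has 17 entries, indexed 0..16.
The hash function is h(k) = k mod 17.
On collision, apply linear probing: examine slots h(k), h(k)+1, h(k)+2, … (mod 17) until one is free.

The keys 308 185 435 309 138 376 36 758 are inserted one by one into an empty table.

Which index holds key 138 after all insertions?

308 hashes to 2; slot 2 is free → place at 2.
185 hashes to 15; slot 15 is free → place at 15.
435 hashes to 10; slot 10 is free → place at 10.
309 hashes to 3; slot 3 is free → place at 3.
138 hashes to 2; 2,3 taken → place at 4.
376 hashes to 2; 2,3,4 taken → place at 5.
36 hashes to 2; 2,3,4,5 taken → place at 6.
758 hashes to 10; 10 taken → place at 11.
Table: [∅, ∅, 308, 309, 138, 376, 36, ∅, ∅, ∅, 435, 758, ∅, ∅, ∅, 185, ∅]

4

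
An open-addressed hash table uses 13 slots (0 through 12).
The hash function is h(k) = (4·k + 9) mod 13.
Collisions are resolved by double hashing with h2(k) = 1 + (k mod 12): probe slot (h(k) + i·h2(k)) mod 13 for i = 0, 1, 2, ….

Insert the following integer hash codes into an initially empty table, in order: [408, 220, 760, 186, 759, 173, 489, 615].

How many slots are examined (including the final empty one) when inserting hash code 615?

408: h=3 => slot 3
220: h=5 => slot 5
760: h=7 => slot 7
186: h=12 => slot 12
759: h=3, h2=4, probe 3,7,11 => slot 11
173: h=12, h2=6, probe 12,5,11,4 => slot 4
489: h=2 => slot 2
615: h=12, h2=4, probe 12,3,7,11,2,6 => slot 6
Table: [—, —, 489, 408, 173, 220, 615, 760, —, —, —, 759, 186]

6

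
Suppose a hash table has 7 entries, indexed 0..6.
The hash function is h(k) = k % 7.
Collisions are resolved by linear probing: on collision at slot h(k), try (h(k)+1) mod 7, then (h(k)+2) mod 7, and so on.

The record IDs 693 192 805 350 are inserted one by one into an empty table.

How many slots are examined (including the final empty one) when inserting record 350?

693: h=0 -> slot 0
192: h=3 -> slot 3
805: h=0, probe 0,1 -> slot 1
350: h=0, probe 0,1,2 -> slot 2
Table: [693, 805, 350, 192, -, -, -]

3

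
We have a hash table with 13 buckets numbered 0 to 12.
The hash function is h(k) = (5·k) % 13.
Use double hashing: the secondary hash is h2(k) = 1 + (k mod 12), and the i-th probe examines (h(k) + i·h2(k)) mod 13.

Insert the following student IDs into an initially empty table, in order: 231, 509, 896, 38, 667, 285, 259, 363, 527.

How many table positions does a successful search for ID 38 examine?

231: h=11 => slot 11
509: h=10 => slot 10
896: h=8 => slot 8
38: h=8, h2=3, probe 8,11,1 => slot 1
667: h=7 => slot 7
285: h=8, h2=10, probe 8,5 => slot 5
259: h=8, h2=8, probe 8,3 => slot 3
363: h=8, h2=4, probe 8,12 => slot 12
527: h=9 => slot 9
Table: [—, 38, —, 259, —, 285, —, 667, 896, 527, 509, 231, 363]
Lookup 38: h=8, h2=3, probe 8,11,1 → found at 1.

3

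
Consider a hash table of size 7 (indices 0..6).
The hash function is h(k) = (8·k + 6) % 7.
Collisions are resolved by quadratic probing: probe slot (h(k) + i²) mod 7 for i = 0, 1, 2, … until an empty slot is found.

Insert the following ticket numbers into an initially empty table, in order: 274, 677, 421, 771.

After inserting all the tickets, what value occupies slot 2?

274: h=0 -> slot 0
677: h=4 -> slot 4
421: h=0, probe 0,1 -> slot 1
771: h=0, probe 0,1,4,2 -> slot 2
Table: [274, 421, 771, ∅, 677, ∅, ∅]

771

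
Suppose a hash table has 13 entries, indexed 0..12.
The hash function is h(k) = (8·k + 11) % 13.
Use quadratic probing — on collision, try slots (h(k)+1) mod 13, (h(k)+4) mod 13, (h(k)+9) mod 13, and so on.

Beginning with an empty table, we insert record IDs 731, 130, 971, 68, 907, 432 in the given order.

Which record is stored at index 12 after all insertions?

432

Insert 731: h=9, slot 9 empty => index 9.
Insert 130: h=11, slot 11 empty => index 11.
Insert 971: h=5, slot 5 empty => index 5.
Insert 68: h=9, slot 9 occupied => index 10.
Insert 907: h=0, slot 0 empty => index 0.
Insert 432: h=9, slots 9,10,0,5 occupied => index 12.
Table: [907, _, _, _, _, 971, _, _, _, 731, 68, 130, 432]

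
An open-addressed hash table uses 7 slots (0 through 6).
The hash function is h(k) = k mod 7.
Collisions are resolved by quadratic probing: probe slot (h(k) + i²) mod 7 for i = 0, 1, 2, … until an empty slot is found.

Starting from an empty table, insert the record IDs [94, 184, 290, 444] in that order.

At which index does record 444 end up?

0

94 hashes to 3; slot 3 is free -> place at 3.
184 hashes to 2; slot 2 is free -> place at 2.
290 hashes to 3; 3 taken -> place at 4.
444 hashes to 3; 3,4 taken -> place at 0.
Table: [444, —, 184, 94, 290, —, —]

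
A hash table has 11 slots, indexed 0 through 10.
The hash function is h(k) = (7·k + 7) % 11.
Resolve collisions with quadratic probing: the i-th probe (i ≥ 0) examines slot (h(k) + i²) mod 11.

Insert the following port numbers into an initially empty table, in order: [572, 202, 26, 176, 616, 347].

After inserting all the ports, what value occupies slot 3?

26

572: h=7 → slot 7
202: h=2 → slot 2
26: h=2, probe 2,3 → slot 3
176: h=7, probe 7,8 → slot 8
616: h=7, probe 7,8,0 → slot 0
347: h=5 → slot 5
Table: [616, —, 202, 26, —, 347, —, 572, 176, —, —]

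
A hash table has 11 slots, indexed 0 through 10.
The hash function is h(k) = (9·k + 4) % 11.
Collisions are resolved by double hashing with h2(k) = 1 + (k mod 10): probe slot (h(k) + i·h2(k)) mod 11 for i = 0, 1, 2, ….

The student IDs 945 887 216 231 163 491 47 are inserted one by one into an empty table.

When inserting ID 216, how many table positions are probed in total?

Insert 945: h=6, slot 6 empty => index 6.
Insert 887: h=1, slot 1 empty => index 1.
Insert 216: h=1, h2=7, slot 1 occupied => index 8.
Insert 231: h=4, slot 4 empty => index 4.
Insert 163: h=8, h2=4, slots 8,1 occupied => index 5.
Insert 491: h=1, h2=2, slot 1 occupied => index 3.
Insert 47: h=9, slot 9 empty => index 9.
Table: [—, 887, —, 491, 231, 163, 945, —, 216, 47, —]

2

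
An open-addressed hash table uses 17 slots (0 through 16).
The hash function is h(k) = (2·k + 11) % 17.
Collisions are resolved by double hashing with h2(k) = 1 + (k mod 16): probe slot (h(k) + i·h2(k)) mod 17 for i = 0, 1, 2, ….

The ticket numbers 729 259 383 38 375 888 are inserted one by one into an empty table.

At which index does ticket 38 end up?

Insert 729: h=7, slot 7 empty → index 7.
Insert 259: h=2, slot 2 empty → index 2.
Insert 383: h=12, slot 12 empty → index 12.
Insert 38: h=2, h2=7, slot 2 occupied → index 9.
Insert 375: h=13, slot 13 empty → index 13.
Insert 888: h=2, h2=9, slot 2 occupied → index 11.
Table: [-, -, 259, -, -, -, -, 729, -, 38, -, 888, 383, 375, -, -, -]

9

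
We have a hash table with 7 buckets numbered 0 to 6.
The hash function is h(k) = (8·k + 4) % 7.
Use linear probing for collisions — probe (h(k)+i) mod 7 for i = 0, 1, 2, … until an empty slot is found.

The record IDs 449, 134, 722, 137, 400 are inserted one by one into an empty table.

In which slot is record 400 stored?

2

449 hashes to 5; slot 5 is free => place at 5.
134 hashes to 5; 5 taken => place at 6.
722 hashes to 5; 5,6 taken => place at 0.
137 hashes to 1; slot 1 is free => place at 1.
400 hashes to 5; 5,6,0,1 taken => place at 2.
Table: [722, 137, 400, —, —, 449, 134]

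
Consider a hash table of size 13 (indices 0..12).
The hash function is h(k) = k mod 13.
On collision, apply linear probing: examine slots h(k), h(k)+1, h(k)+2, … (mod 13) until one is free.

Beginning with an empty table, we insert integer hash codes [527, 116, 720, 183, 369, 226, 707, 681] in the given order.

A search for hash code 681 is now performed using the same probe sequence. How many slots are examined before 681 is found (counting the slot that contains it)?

6

527 hashes to 7; slot 7 is free → place at 7.
116 hashes to 12; slot 12 is free → place at 12.
720 hashes to 5; slot 5 is free → place at 5.
183 hashes to 1; slot 1 is free → place at 1.
369 hashes to 5; 5 taken → place at 6.
226 hashes to 5; 5,6,7 taken → place at 8.
707 hashes to 5; 5,6,7,8 taken → place at 9.
681 hashes to 5; 5,6,7,8,9 taken → place at 10.
Table: [_, 183, _, _, _, 720, 369, 527, 226, 707, 681, _, 116]
Lookup 681: h=5, probe 5,6,7,8,9,10 → found at 10.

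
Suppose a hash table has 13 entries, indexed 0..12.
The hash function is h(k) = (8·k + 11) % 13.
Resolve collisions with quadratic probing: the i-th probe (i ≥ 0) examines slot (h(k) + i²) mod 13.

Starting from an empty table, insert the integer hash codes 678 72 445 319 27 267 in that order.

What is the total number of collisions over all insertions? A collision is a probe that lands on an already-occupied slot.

4

Insert 678: h=1, slot 1 empty => index 1.
Insert 72: h=2, slot 2 empty => index 2.
Insert 445: h=9, slot 9 empty => index 9.
Insert 319: h=2, slot 2 occupied => index 3.
Insert 27: h=6, slot 6 empty => index 6.
Insert 267: h=2, slots 2,3,6 occupied => index 11.
Table: [—, 678, 72, 319, —, —, 27, —, —, 445, —, 267, —]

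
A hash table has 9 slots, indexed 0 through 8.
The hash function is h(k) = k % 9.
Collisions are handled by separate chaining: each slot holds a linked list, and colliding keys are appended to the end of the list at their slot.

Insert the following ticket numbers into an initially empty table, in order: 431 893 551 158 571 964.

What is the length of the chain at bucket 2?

431 → bucket 8
893 → bucket 2
551 → bucket 2 (collision)
158 → bucket 5
571 → bucket 4
964 → bucket 1
Final buckets:
0: -
1: 964
2: 893 -> 551
3: -
4: 571
5: 158
6: -
7: -
8: 431

2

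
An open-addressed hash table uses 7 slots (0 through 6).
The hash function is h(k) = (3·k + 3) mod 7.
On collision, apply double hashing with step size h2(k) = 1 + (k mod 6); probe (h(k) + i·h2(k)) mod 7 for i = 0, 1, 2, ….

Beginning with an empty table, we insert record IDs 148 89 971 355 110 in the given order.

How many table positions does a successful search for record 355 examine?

Insert 148: h=6, slot 6 empty => index 6.
Insert 89: h=4, slot 4 empty => index 4.
Insert 971: h=4, h2=6, slot 4 occupied => index 3.
Insert 355: h=4, h2=2, slots 4,6 occupied => index 1.
Insert 110: h=4, h2=3, slot 4 occupied => index 0.
Table: [110, 355, —, 971, 89, —, 148]
Lookup 355: h=4, h2=2, probe 4,6,1 → found at 1.

3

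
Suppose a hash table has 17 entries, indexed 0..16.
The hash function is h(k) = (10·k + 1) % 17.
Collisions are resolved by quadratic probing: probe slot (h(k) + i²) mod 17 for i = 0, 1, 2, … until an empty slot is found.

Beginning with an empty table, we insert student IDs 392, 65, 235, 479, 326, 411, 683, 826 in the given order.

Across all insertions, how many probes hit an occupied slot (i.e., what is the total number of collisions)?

8

Insert 392: h=11, slot 11 empty → index 11.
Insert 65: h=5, slot 5 empty → index 5.
Insert 235: h=5, slot 5 occupied → index 6.
Insert 479: h=14, slot 14 empty → index 14.
Insert 326: h=14, slot 14 occupied → index 15.
Insert 411: h=14, slots 14,15 occupied → index 1.
Insert 683: h=14, slots 14,15,1,6 occupied → index 13.
Insert 826: h=16, slot 16 empty → index 16.
Table: [_, 411, _, _, _, 65, 235, _, _, _, _, 392, _, 683, 479, 326, 826]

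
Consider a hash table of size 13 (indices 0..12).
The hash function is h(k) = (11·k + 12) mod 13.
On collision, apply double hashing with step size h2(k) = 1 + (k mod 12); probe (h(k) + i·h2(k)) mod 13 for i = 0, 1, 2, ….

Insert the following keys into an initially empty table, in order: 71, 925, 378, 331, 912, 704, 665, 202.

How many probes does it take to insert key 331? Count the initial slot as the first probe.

3

Insert 71: h=0, slot 0 empty => index 0.
Insert 925: h=8, slot 8 empty => index 8.
Insert 378: h=10, slot 10 empty => index 10.
Insert 331: h=0, h2=8, slots 0,8 occupied => index 3.
Insert 912: h=8, h2=1, slot 8 occupied => index 9.
Insert 704: h=8, h2=9, slot 8 occupied => index 4.
Insert 665: h=8, h2=6, slot 8 occupied => index 1.
Insert 202: h=11, slot 11 empty => index 11.
Table: [71, 665, -, 331, 704, -, -, -, 925, 912, 378, 202, -]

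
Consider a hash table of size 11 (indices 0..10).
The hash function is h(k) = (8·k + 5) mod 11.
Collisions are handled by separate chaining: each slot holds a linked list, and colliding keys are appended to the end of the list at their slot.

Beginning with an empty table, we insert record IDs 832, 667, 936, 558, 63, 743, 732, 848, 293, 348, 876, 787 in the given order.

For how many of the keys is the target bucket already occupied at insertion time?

8

832 -> bucket 6
667 -> bucket 6 (collision)
936 -> bucket 2
558 -> bucket 3
63 -> bucket 3 (collision)
743 -> bucket 9
732 -> bucket 9 (collision)
848 -> bucket 2 (collision)
293 -> bucket 6 (collision)
348 -> bucket 6 (collision)
876 -> bucket 6 (collision)
787 -> bucket 9 (collision)
Final buckets:
0: —
1: —
2: 936 -> 848
3: 558 -> 63
4: —
5: —
6: 832 -> 667 -> 293 -> 348 -> 876
7: —
8: —
9: 743 -> 732 -> 787
10: —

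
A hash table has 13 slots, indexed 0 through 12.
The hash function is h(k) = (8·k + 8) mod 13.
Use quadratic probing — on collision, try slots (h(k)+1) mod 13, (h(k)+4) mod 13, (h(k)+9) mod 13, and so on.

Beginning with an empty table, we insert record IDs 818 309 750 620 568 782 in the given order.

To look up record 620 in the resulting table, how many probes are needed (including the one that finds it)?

2

818 hashes to 0; slot 0 is free -> place at 0.
309 hashes to 10; slot 10 is free -> place at 10.
750 hashes to 2; slot 2 is free -> place at 2.
620 hashes to 2; 2 taken -> place at 3.
568 hashes to 2; 2,3 taken -> place at 6.
782 hashes to 11; slot 11 is free -> place at 11.
Table: [818, ∅, 750, 620, ∅, ∅, 568, ∅, ∅, ∅, 309, 782, ∅]
Lookup 620: h=2, probe 2,3 → found at 3.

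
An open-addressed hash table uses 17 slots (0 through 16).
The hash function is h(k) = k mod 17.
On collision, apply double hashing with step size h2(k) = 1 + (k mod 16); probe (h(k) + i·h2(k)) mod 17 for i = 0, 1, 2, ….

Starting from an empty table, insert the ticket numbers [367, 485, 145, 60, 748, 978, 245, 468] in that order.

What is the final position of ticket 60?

Insert 367: h=10, slot 10 empty → index 10.
Insert 485: h=9, slot 9 empty → index 9.
Insert 145: h=9, h2=2, slot 9 occupied → index 11.
Insert 60: h=9, h2=13, slot 9 occupied → index 5.
Insert 748: h=0, slot 0 empty → index 0.
Insert 978: h=9, h2=3, slot 9 occupied → index 12.
Insert 245: h=7, slot 7 empty → index 7.
Insert 468: h=9, h2=5, slot 9 occupied → index 14.
Table: [748, -, -, -, -, 60, -, 245, -, 485, 367, 145, 978, -, 468, -, -]

5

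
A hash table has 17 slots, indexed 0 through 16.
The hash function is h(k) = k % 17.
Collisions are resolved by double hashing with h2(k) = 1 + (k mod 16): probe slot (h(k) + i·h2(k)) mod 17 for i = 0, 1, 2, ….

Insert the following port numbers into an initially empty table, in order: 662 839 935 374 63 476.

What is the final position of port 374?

662: h=16 → slot 16
839: h=6 → slot 6
935: h=0 → slot 0
374: h=0, h2=7, probe 0,7 → slot 7
63: h=12 → slot 12
476: h=0, h2=13, probe 0,13 → slot 13
Table: [935, _, _, _, _, _, 839, 374, _, _, _, _, 63, 476, _, _, 662]

7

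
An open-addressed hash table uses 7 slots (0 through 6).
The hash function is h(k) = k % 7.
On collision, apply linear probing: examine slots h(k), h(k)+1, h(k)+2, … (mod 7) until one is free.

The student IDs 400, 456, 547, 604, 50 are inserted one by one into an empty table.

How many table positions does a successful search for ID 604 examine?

400 hashes to 1; slot 1 is free -> place at 1.
456 hashes to 1; 1 taken -> place at 2.
547 hashes to 1; 1,2 taken -> place at 3.
604 hashes to 2; 2,3 taken -> place at 4.
50 hashes to 1; 1,2,3,4 taken -> place at 5.
Table: [., 400, 456, 547, 604, 50, .]
Lookup 604: h=2, probe 2,3,4 → found at 4.

3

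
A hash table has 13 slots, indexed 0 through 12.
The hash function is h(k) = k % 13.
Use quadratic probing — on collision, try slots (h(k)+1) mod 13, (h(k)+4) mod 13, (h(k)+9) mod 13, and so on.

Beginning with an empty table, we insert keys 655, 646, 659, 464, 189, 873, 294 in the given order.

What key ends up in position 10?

Insert 655: h=5, slot 5 empty → index 5.
Insert 646: h=9, slot 9 empty → index 9.
Insert 659: h=9, slot 9 occupied → index 10.
Insert 464: h=9, slots 9,10 occupied → index 0.
Insert 189: h=7, slot 7 empty → index 7.
Insert 873: h=2, slot 2 empty → index 2.
Insert 294: h=8, slot 8 empty → index 8.
Table: [464, -, 873, -, -, 655, -, 189, 294, 646, 659, -, -]

659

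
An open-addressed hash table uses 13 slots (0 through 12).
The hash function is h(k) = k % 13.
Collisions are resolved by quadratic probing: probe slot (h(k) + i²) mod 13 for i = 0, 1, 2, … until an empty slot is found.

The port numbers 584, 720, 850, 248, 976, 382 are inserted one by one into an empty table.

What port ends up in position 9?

584 hashes to 12; slot 12 is free -> place at 12.
720 hashes to 5; slot 5 is free -> place at 5.
850 hashes to 5; 5 taken -> place at 6.
248 hashes to 1; slot 1 is free -> place at 1.
976 hashes to 1; 1 taken -> place at 2.
382 hashes to 5; 5,6 taken -> place at 9.
Table: [_, 248, 976, _, _, 720, 850, _, _, 382, _, _, 584]

382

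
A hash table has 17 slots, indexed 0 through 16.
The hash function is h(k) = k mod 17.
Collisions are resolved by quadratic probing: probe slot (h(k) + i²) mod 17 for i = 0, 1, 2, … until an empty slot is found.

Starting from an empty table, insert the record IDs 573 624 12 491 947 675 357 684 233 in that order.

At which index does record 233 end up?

Insert 573: h=12, slot 12 empty => index 12.
Insert 624: h=12, slot 12 occupied => index 13.
Insert 12: h=12, slots 12,13 occupied => index 16.
Insert 491: h=15, slot 15 empty => index 15.
Insert 947: h=12, slots 12,13,16 occupied => index 4.
Insert 675: h=12, slots 12,13,16,4 occupied => index 11.
Insert 357: h=0, slot 0 empty => index 0.
Insert 684: h=4, slot 4 occupied => index 5.
Insert 233: h=12, slots 12,13,16,4,11 occupied => index 3.
Table: [357, -, -, 233, 947, 684, -, -, -, -, -, 675, 573, 624, -, 491, 12]

3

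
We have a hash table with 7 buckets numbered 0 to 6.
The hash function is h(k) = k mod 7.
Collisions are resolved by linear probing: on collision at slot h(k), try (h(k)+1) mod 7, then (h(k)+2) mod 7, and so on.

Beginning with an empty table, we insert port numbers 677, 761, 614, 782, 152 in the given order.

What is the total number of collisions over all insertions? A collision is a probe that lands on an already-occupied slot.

10

677: h=5 → slot 5
761: h=5, probe 5,6 → slot 6
614: h=5, probe 5,6,0 → slot 0
782: h=5, probe 5,6,0,1 → slot 1
152: h=5, probe 5,6,0,1,2 → slot 2
Table: [614, 782, 152, —, —, 677, 761]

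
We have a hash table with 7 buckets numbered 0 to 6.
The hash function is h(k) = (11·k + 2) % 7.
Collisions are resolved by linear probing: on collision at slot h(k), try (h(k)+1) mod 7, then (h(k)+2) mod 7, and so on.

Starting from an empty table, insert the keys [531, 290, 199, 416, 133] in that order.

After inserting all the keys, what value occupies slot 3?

531: h=5 -> slot 5
290: h=0 -> slot 0
199: h=0, probe 0,1 -> slot 1
416: h=0, probe 0,1,2 -> slot 2
133: h=2, probe 2,3 -> slot 3
Table: [290, 199, 416, 133, —, 531, —]

133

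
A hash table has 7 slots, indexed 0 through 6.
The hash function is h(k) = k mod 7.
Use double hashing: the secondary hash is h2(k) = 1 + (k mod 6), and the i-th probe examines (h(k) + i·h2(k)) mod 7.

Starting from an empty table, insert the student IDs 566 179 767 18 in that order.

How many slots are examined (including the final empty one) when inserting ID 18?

2

Insert 566: h=6, slot 6 empty -> index 6.
Insert 179: h=4, slot 4 empty -> index 4.
Insert 767: h=4, h2=6, slot 4 occupied -> index 3.
Insert 18: h=4, h2=1, slot 4 occupied -> index 5.
Table: [∅, ∅, ∅, 767, 179, 18, 566]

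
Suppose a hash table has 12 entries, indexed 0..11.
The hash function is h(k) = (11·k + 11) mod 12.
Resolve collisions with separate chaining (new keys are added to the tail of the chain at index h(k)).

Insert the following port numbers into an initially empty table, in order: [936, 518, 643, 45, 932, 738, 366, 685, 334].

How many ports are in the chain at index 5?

2

Insert 936: h=11, bucket 11 empty → new chain.
Insert 518: h=9, bucket 9 empty → new chain.
Insert 643: h=4, bucket 4 empty → new chain.
Insert 45: h=2, bucket 2 empty → new chain.
Insert 932: h=3, bucket 3 empty → new chain.
Insert 738: h=5, bucket 5 empty → new chain.
Insert 366: h=5, bucket 5 nonempty → append to chain.
Insert 685: h=10, bucket 10 empty → new chain.
Insert 334: h=1, bucket 1 empty → new chain.
Final buckets:
0: _
1: 334
2: 45
3: 932
4: 643
5: 738 -> 366
6: _
7: _
8: _
9: 518
10: 685
11: 936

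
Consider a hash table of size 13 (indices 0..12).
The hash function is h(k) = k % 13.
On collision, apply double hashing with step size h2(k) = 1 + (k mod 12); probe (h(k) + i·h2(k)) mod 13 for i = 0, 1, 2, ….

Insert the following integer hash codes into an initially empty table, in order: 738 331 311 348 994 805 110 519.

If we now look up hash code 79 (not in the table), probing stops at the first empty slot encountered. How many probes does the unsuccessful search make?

Insert 738: h=10, slot 10 empty -> index 10.
Insert 331: h=6, slot 6 empty -> index 6.
Insert 311: h=12, slot 12 empty -> index 12.
Insert 348: h=10, h2=1, slot 10 occupied -> index 11.
Insert 994: h=6, h2=11, slot 6 occupied -> index 4.
Insert 805: h=12, h2=2, slot 12 occupied -> index 1.
Insert 110: h=6, h2=3, slot 6 occupied -> index 9.
Insert 519: h=12, h2=4, slot 12 occupied -> index 3.
Table: [_, 805, _, 519, 994, _, 331, _, _, 110, 738, 348, 311]
Lookup 79: h=1, h2=8, probe 1,9,4,12,7 → slot 7 empty, not found.

5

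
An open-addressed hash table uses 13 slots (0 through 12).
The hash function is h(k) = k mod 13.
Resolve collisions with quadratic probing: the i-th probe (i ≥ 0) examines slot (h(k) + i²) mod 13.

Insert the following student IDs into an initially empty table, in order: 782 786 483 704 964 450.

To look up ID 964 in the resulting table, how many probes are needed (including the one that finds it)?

782: h=2 → slot 2
786: h=6 → slot 6
483: h=2, probe 2,3 → slot 3
704: h=2, probe 2,3,6,11 → slot 11
964: h=2, probe 2,3,6,11,5 → slot 5
450: h=8 → slot 8
Table: [_, _, 782, 483, _, 964, 786, _, 450, _, _, 704, _]
Lookup 964: h=2, probe 2,3,6,11,5 → found at 5.

5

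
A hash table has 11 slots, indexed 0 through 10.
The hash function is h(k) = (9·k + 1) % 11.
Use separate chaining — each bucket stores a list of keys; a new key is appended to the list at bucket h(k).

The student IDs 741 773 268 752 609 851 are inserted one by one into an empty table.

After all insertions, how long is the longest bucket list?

741 -> bucket 4
773 -> bucket 6
268 -> bucket 4 (collision)
752 -> bucket 4 (collision)
609 -> bucket 4 (collision)
851 -> bucket 4 (collision)
Final buckets:
0: -
1: -
2: -
3: -
4: 741 -> 268 -> 752 -> 609 -> 851
5: -
6: 773
7: -
8: -
9: -
10: -

5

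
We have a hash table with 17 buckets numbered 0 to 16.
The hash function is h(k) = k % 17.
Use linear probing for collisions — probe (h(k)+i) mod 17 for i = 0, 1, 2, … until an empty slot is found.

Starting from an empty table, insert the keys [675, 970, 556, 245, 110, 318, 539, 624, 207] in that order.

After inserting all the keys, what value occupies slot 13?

675 hashes to 12; slot 12 is free → place at 12.
970 hashes to 1; slot 1 is free → place at 1.
556 hashes to 12; 12 taken → place at 13.
245 hashes to 7; slot 7 is free → place at 7.
110 hashes to 8; slot 8 is free → place at 8.
318 hashes to 12; 12,13 taken → place at 14.
539 hashes to 12; 12,13,14 taken → place at 15.
624 hashes to 12; 12,13,14,15 taken → place at 16.
207 hashes to 3; slot 3 is free → place at 3.
Table: [., 970, ., 207, ., ., ., 245, 110, ., ., ., 675, 556, 318, 539, 624]

556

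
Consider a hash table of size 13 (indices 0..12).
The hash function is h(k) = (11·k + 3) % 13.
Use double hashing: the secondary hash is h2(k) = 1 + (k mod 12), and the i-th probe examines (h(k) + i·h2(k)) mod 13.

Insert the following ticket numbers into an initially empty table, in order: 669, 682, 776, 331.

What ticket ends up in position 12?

Insert 669: h=4, slot 4 empty => index 4.
Insert 682: h=4, h2=11, slot 4 occupied => index 2.
Insert 776: h=11, slot 11 empty => index 11.
Insert 331: h=4, h2=8, slot 4 occupied => index 12.
Table: [—, —, 682, —, 669, —, —, —, —, —, —, 776, 331]

331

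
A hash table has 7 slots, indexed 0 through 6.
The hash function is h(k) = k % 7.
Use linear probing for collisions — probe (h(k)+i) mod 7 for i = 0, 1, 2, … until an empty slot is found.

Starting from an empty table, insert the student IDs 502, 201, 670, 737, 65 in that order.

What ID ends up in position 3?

502 hashes to 5; slot 5 is free => place at 5.
201 hashes to 5; 5 taken => place at 6.
670 hashes to 5; 5,6 taken => place at 0.
737 hashes to 2; slot 2 is free => place at 2.
65 hashes to 2; 2 taken => place at 3.
Table: [670, —, 737, 65, —, 502, 201]

65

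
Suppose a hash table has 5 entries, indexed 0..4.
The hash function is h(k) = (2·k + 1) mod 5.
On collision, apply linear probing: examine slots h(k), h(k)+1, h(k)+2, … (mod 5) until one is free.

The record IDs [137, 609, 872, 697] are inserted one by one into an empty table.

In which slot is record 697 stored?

2

Insert 137: h=0, slot 0 empty → index 0.
Insert 609: h=4, slot 4 empty → index 4.
Insert 872: h=0, slot 0 occupied → index 1.
Insert 697: h=0, slots 0,1 occupied → index 2.
Table: [137, 872, 697, ., 609]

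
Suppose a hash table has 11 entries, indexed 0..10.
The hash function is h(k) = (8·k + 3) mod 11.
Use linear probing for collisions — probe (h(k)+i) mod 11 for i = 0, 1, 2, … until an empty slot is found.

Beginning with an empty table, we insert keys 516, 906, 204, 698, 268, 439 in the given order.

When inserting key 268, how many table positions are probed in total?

516 hashes to 6; slot 6 is free → place at 6.
906 hashes to 2; slot 2 is free → place at 2.
204 hashes to 7; slot 7 is free → place at 7.
698 hashes to 10; slot 10 is free → place at 10.
268 hashes to 2; 2 taken → place at 3.
439 hashes to 6; 6,7 taken → place at 8.
Table: [_, _, 906, 268, _, _, 516, 204, 439, _, 698]

2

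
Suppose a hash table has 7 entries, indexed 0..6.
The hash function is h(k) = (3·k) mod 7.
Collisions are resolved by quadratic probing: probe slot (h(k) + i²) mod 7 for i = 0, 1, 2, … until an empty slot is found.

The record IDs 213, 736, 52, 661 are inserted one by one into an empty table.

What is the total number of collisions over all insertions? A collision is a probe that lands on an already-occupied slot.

213: h=2 -> slot 2
736: h=3 -> slot 3
52: h=2, probe 2,3,6 -> slot 6
661: h=2, probe 2,3,6,4 -> slot 4
Table: [∅, ∅, 213, 736, 661, ∅, 52]

5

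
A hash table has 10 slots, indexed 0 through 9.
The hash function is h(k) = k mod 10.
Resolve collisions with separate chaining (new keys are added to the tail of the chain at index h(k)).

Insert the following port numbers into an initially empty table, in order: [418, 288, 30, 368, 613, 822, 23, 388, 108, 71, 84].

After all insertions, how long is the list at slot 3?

2

Insert 418: h=8, bucket 8 empty -> new chain.
Insert 288: h=8, bucket 8 nonempty -> append to chain.
Insert 30: h=0, bucket 0 empty -> new chain.
Insert 368: h=8, bucket 8 nonempty -> append to chain.
Insert 613: h=3, bucket 3 empty -> new chain.
Insert 822: h=2, bucket 2 empty -> new chain.
Insert 23: h=3, bucket 3 nonempty -> append to chain.
Insert 388: h=8, bucket 8 nonempty -> append to chain.
Insert 108: h=8, bucket 8 nonempty -> append to chain.
Insert 71: h=1, bucket 1 empty -> new chain.
Insert 84: h=4, bucket 4 empty -> new chain.
Final buckets:
0: 30
1: 71
2: 822
3: 613 -> 23
4: 84
5: ∅
6: ∅
7: ∅
8: 418 -> 288 -> 368 -> 388 -> 108
9: ∅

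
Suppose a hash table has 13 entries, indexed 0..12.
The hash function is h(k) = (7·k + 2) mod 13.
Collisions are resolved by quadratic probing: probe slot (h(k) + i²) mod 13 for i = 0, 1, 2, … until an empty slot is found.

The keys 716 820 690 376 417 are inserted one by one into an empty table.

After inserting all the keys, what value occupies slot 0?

Insert 716: h=9, slot 9 empty => index 9.
Insert 820: h=9, slot 9 occupied => index 10.
Insert 690: h=9, slots 9,10 occupied => index 0.
Insert 376: h=8, slot 8 empty => index 8.
Insert 417: h=9, slots 9,10,0 occupied => index 5.
Table: [690, ., ., ., ., 417, ., ., 376, 716, 820, ., .]

690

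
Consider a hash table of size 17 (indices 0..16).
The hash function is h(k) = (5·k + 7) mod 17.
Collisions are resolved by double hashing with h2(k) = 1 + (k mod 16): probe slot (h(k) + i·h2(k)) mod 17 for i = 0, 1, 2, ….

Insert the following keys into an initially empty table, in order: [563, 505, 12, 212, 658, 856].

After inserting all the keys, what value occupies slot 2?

563: h=0 => slot 0
505: h=16 => slot 16
12: h=16, h2=13, probe 16,12 => slot 12
212: h=13 => slot 13
658: h=16, h2=3, probe 16,2 => slot 2
856: h=3 => slot 3
Table: [563, ., 658, 856, ., ., ., ., ., ., ., ., 12, 212, ., ., 505]

658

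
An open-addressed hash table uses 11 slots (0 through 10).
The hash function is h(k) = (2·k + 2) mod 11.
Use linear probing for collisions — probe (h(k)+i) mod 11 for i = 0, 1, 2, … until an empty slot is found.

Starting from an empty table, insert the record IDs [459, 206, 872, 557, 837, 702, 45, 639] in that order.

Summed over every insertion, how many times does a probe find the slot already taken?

459: h=7 => slot 7
206: h=7, probe 7,8 => slot 8
872: h=8, probe 8,9 => slot 9
557: h=5 => slot 5
837: h=4 => slot 4
702: h=9, probe 9,10 => slot 10
45: h=4, probe 4,5,6 => slot 6
639: h=4, probe 4,5,6,7,8,9,10,0 => slot 0
Table: [639, -, -, -, 837, 557, 45, 459, 206, 872, 702]

12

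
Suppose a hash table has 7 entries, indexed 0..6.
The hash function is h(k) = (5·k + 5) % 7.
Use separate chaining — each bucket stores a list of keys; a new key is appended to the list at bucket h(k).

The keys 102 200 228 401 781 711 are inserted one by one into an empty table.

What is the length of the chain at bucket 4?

5

Insert 102: h=4, bucket 4 empty → new chain.
Insert 200: h=4, bucket 4 nonempty → append to chain.
Insert 228: h=4, bucket 4 nonempty → append to chain.
Insert 401: h=1, bucket 1 empty → new chain.
Insert 781: h=4, bucket 4 nonempty → append to chain.
Insert 711: h=4, bucket 4 nonempty → append to chain.
Final buckets:
0: ∅
1: 401
2: ∅
3: ∅
4: 102 -> 200 -> 228 -> 781 -> 711
5: ∅
6: ∅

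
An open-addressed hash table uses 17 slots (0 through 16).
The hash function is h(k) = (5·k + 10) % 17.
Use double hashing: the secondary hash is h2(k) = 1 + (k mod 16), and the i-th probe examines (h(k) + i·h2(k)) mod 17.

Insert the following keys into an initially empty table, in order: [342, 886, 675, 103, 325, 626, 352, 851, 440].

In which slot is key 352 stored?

Insert 342: h=3, slot 3 empty -> index 3.
Insert 886: h=3, h2=7, slot 3 occupied -> index 10.
Insert 675: h=2, slot 2 empty -> index 2.
Insert 103: h=15, slot 15 empty -> index 15.
Insert 325: h=3, h2=6, slot 3 occupied -> index 9.
Insert 626: h=12, slot 12 empty -> index 12.
Insert 352: h=2, h2=1, slots 2,3 occupied -> index 4.
Insert 851: h=15, h2=4, slots 15,2 occupied -> index 6.
Insert 440: h=0, slot 0 empty -> index 0.
Table: [440, —, 675, 342, 352, —, 851, —, —, 325, 886, —, 626, —, —, 103, —]

4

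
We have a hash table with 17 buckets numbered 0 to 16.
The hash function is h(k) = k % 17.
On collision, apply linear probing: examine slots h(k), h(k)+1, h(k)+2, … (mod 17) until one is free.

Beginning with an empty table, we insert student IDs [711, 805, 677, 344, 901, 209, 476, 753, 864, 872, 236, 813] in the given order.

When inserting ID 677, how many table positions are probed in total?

711: h=14 → slot 14
805: h=6 → slot 6
677: h=14, probe 14,15 → slot 15
344: h=4 → slot 4
901: h=0 → slot 0
209: h=5 → slot 5
476: h=0, probe 0,1 → slot 1
753: h=5, probe 5,6,7 → slot 7
864: h=14, probe 14,15,16 → slot 16
872: h=5, probe 5,6,7,8 → slot 8
236: h=15, probe 15,16,0,1,2 → slot 2
813: h=14, probe 14,15,16,0,1,2,3 → slot 3
Table: [901, 476, 236, 813, 344, 209, 805, 753, 872, —, —, —, —, —, 711, 677, 864]

2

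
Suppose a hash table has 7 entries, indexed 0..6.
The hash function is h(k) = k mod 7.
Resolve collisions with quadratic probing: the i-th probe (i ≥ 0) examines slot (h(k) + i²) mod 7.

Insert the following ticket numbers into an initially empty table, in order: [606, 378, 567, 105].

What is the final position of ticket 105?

2

606 hashes to 4; slot 4 is free → place at 4.
378 hashes to 0; slot 0 is free → place at 0.
567 hashes to 0; 0 taken → place at 1.
105 hashes to 0; 0,1,4 taken → place at 2.
Table: [378, 567, 105, _, 606, _, _]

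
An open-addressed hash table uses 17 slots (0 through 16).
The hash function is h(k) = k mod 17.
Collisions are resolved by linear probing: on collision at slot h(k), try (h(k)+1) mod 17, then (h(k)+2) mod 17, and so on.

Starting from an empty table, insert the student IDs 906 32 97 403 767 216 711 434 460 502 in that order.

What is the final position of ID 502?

10

906: h=5 => slot 5
32: h=15 => slot 15
97: h=12 => slot 12
403: h=12, probe 12,13 => slot 13
767: h=2 => slot 2
216: h=12, probe 12,13,14 => slot 14
711: h=14, probe 14,15,16 => slot 16
434: h=9 => slot 9
460: h=1 => slot 1
502: h=9, probe 9,10 => slot 10
Table: [∅, 460, 767, ∅, ∅, 906, ∅, ∅, ∅, 434, 502, ∅, 97, 403, 216, 32, 711]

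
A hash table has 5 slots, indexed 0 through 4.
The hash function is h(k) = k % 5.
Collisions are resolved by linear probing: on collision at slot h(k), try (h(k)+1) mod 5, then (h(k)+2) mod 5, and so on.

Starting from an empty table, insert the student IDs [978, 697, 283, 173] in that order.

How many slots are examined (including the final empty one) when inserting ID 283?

Insert 978: h=3, slot 3 empty -> index 3.
Insert 697: h=2, slot 2 empty -> index 2.
Insert 283: h=3, slot 3 occupied -> index 4.
Insert 173: h=3, slots 3,4 occupied -> index 0.
Table: [173, -, 697, 978, 283]

2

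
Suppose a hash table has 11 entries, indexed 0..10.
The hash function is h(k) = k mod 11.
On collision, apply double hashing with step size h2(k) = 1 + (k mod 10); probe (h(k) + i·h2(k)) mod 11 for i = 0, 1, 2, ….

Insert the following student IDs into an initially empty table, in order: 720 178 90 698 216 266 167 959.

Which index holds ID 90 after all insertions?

3

720: h=5 → slot 5
178: h=2 → slot 2
90: h=2, h2=1, probe 2,3 → slot 3
698: h=5, h2=9, probe 5,3,1 → slot 1
216: h=7 → slot 7
266: h=2, h2=7, probe 2,9 → slot 9
167: h=2, h2=8, probe 2,10 → slot 10
959: h=2, h2=10, probe 2,1,0 → slot 0
Table: [959, 698, 178, 90, —, 720, —, 216, —, 266, 167]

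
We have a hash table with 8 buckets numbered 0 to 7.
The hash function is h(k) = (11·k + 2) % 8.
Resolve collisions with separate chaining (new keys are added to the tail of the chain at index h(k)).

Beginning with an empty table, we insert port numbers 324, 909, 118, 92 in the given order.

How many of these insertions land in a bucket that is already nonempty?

Insert 324: h=6, bucket 6 empty -> new chain.
Insert 909: h=1, bucket 1 empty -> new chain.
Insert 118: h=4, bucket 4 empty -> new chain.
Insert 92: h=6, bucket 6 nonempty -> append to chain.
Final buckets:
0: -
1: 909
2: -
3: -
4: 118
5: -
6: 324 -> 92
7: -

1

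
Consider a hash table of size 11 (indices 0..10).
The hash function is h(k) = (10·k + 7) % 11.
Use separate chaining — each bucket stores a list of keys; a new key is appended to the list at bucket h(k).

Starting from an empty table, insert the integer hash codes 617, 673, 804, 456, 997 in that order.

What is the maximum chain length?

2

Insert 617: h=6, bucket 6 empty → new chain.
Insert 673: h=5, bucket 5 empty → new chain.
Insert 804: h=6, bucket 6 nonempty → append to chain.
Insert 456: h=2, bucket 2 empty → new chain.
Insert 997: h=0, bucket 0 empty → new chain.
Final buckets:
0: 997
1: _
2: 456
3: _
4: _
5: 673
6: 617 -> 804
7: _
8: _
9: _
10: _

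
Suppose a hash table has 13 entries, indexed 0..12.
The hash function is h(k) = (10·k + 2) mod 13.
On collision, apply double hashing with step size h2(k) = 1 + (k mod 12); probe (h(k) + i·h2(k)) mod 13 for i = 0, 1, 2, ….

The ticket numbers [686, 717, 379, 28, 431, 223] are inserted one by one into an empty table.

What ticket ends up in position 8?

686: h=11 -> slot 11
717: h=9 -> slot 9
379: h=9, h2=8, probe 9,4 -> slot 4
28: h=9, h2=5, probe 9,1 -> slot 1
431: h=9, h2=12, probe 9,8 -> slot 8
223: h=9, h2=8, probe 9,4,12 -> slot 12
Table: [∅, 28, ∅, ∅, 379, ∅, ∅, ∅, 431, 717, ∅, 686, 223]

431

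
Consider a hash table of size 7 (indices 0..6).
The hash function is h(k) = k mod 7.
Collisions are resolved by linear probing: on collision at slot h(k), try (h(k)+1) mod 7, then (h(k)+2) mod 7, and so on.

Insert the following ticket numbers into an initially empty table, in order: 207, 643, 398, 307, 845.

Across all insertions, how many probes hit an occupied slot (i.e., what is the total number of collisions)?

207: h=4 => slot 4
643: h=6 => slot 6
398: h=6, probe 6,0 => slot 0
307: h=6, probe 6,0,1 => slot 1
845: h=5 => slot 5
Table: [398, 307, ., ., 207, 845, 643]

3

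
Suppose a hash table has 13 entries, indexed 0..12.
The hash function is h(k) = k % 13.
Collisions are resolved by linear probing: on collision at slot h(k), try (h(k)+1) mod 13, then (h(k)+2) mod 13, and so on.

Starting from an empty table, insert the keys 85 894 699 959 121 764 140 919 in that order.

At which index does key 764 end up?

85 hashes to 7; slot 7 is free => place at 7.
894 hashes to 10; slot 10 is free => place at 10.
699 hashes to 10; 10 taken => place at 11.
959 hashes to 10; 10,11 taken => place at 12.
121 hashes to 4; slot 4 is free => place at 4.
764 hashes to 10; 10,11,12 taken => place at 0.
140 hashes to 10; 10,11,12,0 taken => place at 1.
919 hashes to 9; slot 9 is free => place at 9.
Table: [764, 140, ., ., 121, ., ., 85, ., 919, 894, 699, 959]

0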